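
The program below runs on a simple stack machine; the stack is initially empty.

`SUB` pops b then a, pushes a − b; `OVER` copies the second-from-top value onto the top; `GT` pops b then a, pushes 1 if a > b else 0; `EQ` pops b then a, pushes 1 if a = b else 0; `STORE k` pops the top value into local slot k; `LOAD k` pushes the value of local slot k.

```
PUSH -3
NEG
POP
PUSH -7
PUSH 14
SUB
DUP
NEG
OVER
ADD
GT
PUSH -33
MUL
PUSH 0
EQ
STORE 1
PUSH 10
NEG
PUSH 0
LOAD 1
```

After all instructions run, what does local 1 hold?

1

PUSH -3  -> -3
NEG      -> 3
POP      -> (empty)
PUSH -7  -> -7
PUSH 14  -> -7 14
SUB      -> -21
DUP      -> -21 -21
NEG      -> -21 21
OVER     -> -21 21 -21
ADD      -> -21 0
GT       -> 0
PUSH -33 -> 0 -33
MUL      -> 0
PUSH 0   -> 0 0
EQ       -> 1
STORE 1  -> (empty)
PUSH 10  -> 10
NEG      -> -10
PUSH 0   -> -10 0
LOAD 1   -> -10 0 1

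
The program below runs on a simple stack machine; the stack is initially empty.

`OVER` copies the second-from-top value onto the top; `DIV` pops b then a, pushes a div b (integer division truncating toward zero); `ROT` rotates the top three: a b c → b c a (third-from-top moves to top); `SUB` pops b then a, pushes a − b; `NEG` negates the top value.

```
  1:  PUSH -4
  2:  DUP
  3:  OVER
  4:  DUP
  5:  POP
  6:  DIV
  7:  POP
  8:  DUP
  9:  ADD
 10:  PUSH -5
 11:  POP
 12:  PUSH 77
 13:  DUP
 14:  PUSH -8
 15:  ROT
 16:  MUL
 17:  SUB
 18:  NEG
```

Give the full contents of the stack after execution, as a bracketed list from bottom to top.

[-8, -693]

PUSH -4 -> [-4]
DUP     -> [-4, -4]
OVER    -> [-4, -4, -4]
DUP     -> [-4, -4, -4, -4]
POP     -> [-4, -4, -4]
DIV     -> [-4, 1]
POP     -> [-4]
DUP     -> [-4, -4]
ADD     -> [-8]
PUSH -5 -> [-8, -5]
POP     -> [-8]
PUSH 77 -> [-8, 77]
DUP     -> [-8, 77, 77]
PUSH -8 -> [-8, 77, 77, -8]
ROT     -> [-8, 77, -8, 77]
MUL     -> [-8, 77, -616]
SUB     -> [-8, 693]
NEG     -> [-8, -693]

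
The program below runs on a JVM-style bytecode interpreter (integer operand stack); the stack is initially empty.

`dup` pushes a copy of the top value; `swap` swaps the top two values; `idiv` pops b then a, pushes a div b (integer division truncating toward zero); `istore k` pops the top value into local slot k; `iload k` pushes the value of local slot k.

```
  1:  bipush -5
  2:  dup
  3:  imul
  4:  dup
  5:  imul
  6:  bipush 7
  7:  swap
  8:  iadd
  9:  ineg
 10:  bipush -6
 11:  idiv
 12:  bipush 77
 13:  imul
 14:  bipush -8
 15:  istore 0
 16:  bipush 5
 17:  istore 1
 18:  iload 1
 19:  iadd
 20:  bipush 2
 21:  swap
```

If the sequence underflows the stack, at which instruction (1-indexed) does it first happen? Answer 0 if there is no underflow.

bipush -5 : -5
dup       : -5 -5
imul      : 25
dup       : 25 25
imul      : 625
bipush 7  : 625 7
swap      : 7 625
iadd      : 632
ineg      : -632
bipush -6 : -632 -6
idiv      : 105
bipush 77 : 105 77
imul      : 8085
bipush -8 : 8085 -8
istore 0  : 8085
bipush 5  : 8085 5
istore 1  : 8085
iload 1   : 8085 5
iadd      : 8090
bipush 2  : 8090 2
swap      : 2 8090

0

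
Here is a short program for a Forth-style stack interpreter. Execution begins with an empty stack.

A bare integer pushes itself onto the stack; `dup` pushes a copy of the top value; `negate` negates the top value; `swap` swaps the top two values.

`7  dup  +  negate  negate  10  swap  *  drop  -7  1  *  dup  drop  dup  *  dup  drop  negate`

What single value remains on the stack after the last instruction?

-49

7      → [7]
dup    → [7, 7]
+      → [14]
negate → [-14]
negate → [14]
10     → [14, 10]
swap   → [10, 14]
*      → [140]
drop   → []
-7     → [-7]
1      → [-7, 1]
*      → [-7]
dup    → [-7, -7]
drop   → [-7]
dup    → [-7, -7]
*      → [49]
dup    → [49, 49]
drop   → [49]
negate → [-49]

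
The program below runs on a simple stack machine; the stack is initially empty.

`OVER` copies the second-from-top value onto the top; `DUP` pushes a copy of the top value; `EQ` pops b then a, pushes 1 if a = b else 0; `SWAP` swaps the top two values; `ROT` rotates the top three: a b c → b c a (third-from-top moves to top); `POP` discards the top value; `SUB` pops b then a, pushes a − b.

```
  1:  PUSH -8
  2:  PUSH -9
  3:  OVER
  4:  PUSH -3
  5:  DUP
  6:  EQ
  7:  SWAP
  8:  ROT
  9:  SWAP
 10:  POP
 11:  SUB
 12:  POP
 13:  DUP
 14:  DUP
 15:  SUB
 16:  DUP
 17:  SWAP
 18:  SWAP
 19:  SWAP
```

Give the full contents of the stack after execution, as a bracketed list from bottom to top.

PUSH -8 -> -8
PUSH -9 -> -8 -9
OVER    -> -8 -9 -8
PUSH -3 -> -8 -9 -8 -3
DUP     -> -8 -9 -8 -3 -3
EQ      -> -8 -9 -8 1
SWAP    -> -8 -9 1 -8
ROT     -> -8 1 -8 -9
SWAP    -> -8 1 -9 -8
POP     -> -8 1 -9
SUB     -> -8 10
POP     -> -8
DUP     -> -8 -8
DUP     -> -8 -8 -8
SUB     -> -8 0
DUP     -> -8 0 0
SWAP    -> -8 0 0
SWAP    -> -8 0 0
SWAP    -> -8 0 0

[-8, 0, 0]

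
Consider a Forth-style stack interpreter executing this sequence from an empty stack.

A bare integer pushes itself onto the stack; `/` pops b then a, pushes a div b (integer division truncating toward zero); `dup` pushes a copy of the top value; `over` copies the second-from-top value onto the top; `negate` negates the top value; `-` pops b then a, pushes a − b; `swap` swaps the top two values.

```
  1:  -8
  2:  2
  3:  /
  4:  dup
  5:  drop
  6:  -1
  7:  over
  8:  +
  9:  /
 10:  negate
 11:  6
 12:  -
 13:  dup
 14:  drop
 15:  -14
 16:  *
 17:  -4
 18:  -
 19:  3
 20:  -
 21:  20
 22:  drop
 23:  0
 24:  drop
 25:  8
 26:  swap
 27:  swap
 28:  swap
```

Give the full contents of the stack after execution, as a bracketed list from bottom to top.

[8, 85]

-8     -> [-8]
2      -> [-8, 2]
/      -> [-4]
dup    -> [-4, -4]
drop   -> [-4]
-1     -> [-4, -1]
over   -> [-4, -1, -4]
+      -> [-4, -5]
/      -> [0]
negate -> [0]
6      -> [0, 6]
-      -> [-6]
dup    -> [-6, -6]
drop   -> [-6]
-14    -> [-6, -14]
*      -> [84]
-4     -> [84, -4]
-      -> [88]
3      -> [88, 3]
-      -> [85]
20     -> [85, 20]
drop   -> [85]
0      -> [85, 0]
drop   -> [85]
8      -> [85, 8]
swap   -> [8, 85]
swap   -> [85, 8]
swap   -> [8, 85]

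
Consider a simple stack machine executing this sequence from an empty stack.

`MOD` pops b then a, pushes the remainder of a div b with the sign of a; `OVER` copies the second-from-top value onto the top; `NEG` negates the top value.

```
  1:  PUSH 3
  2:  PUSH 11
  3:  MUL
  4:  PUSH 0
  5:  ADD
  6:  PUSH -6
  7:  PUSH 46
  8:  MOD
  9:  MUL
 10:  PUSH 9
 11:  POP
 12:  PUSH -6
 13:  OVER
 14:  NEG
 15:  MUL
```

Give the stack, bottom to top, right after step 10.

PUSH 3  : 3
PUSH 11 : 3 11
MUL     : 33
PUSH 0  : 33 0
ADD     : 33
PUSH -6 : 33 -6
PUSH 46 : 33 -6 46
MOD     : 33 -6
MUL     : -198
PUSH 9  : -198 9

[-198, 9]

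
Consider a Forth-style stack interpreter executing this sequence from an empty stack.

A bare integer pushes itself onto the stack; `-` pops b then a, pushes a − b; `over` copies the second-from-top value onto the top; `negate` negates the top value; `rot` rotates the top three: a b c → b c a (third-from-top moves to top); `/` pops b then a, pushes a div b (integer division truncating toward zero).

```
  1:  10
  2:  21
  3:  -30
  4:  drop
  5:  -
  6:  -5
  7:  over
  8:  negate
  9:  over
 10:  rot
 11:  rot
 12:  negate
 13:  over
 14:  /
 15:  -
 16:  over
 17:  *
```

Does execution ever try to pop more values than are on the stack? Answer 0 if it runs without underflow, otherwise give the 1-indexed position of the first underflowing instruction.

10     : [10]
21     : [10, 21]
-30    : [10, 21, -30]
drop   : [10, 21]
-      : [-11]
-5     : [-11, -5]
over   : [-11, -5, -11]
negate : [-11, -5, 11]
over   : [-11, -5, 11, -5]
rot    : [-11, 11, -5, -5]
rot    : [-11, -5, -5, 11]
negate : [-11, -5, -5, -11]
over   : [-11, -5, -5, -11, -5]
/      : [-11, -5, -5, 2]
-      : [-11, -5, -7]
over   : [-11, -5, -7, -5]
*      : [-11, -5, 35]

0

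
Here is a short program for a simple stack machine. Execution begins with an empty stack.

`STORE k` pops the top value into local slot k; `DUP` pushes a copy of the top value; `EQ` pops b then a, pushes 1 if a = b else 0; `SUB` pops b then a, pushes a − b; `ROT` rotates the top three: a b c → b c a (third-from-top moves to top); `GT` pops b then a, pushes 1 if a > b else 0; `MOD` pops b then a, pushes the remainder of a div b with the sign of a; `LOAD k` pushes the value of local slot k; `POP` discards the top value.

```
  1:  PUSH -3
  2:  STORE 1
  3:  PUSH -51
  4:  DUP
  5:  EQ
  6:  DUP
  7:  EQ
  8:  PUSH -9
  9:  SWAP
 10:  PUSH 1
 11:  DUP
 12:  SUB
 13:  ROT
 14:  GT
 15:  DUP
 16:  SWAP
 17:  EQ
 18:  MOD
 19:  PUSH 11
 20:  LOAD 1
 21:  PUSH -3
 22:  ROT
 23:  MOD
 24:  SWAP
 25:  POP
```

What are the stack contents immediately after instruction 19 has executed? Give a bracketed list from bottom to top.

[0, 11]

PUSH -3  : [-3]
STORE 1  : []
PUSH -51 : [-51]
DUP      : [-51, -51]
EQ       : [1]
DUP      : [1, 1]
EQ       : [1]
PUSH -9  : [1, -9]
SWAP     : [-9, 1]
PUSH 1   : [-9, 1, 1]
DUP      : [-9, 1, 1, 1]
SUB      : [-9, 1, 0]
ROT      : [1, 0, -9]
GT       : [1, 1]
DUP      : [1, 1, 1]
SWAP     : [1, 1, 1]
EQ       : [1, 1]
MOD      : [0]
PUSH 11  : [0, 11]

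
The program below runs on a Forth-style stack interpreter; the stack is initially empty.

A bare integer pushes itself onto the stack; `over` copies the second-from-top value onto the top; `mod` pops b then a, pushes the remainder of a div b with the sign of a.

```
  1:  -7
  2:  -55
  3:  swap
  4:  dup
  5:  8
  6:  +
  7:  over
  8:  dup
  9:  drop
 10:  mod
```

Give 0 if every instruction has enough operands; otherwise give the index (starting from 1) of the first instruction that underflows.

-7   : -7
-55  : -7 -55
swap : -55 -7
dup  : -55 -7 -7
8    : -55 -7 -7 8
+    : -55 -7 1
over : -55 -7 1 -7
dup  : -55 -7 1 -7 -7
drop : -55 -7 1 -7
mod  : -55 -7 1

0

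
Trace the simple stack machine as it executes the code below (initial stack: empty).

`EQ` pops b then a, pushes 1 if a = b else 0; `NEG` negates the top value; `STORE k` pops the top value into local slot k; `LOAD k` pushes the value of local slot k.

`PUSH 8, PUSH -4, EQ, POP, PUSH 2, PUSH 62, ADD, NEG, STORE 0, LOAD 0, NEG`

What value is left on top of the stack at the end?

64

PUSH 8  → 8
PUSH -4 → 8 -4
EQ      → 0
POP     → (empty)
PUSH 2  → 2
PUSH 62 → 2 62
ADD     → 64
NEG     → -64
STORE 0 → (empty)
LOAD 0  → -64
NEG     → 64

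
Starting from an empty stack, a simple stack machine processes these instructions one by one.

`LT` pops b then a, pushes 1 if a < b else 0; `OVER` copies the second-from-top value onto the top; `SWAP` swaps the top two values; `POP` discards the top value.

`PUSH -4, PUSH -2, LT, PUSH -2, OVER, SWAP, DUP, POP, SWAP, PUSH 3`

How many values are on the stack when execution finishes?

PUSH -4 → -4
PUSH -2 → -4 -2
LT      → 1
PUSH -2 → 1 -2
OVER    → 1 -2 1
SWAP    → 1 1 -2
DUP     → 1 1 -2 -2
POP     → 1 1 -2
SWAP    → 1 -2 1
PUSH 3  → 1 -2 1 3

4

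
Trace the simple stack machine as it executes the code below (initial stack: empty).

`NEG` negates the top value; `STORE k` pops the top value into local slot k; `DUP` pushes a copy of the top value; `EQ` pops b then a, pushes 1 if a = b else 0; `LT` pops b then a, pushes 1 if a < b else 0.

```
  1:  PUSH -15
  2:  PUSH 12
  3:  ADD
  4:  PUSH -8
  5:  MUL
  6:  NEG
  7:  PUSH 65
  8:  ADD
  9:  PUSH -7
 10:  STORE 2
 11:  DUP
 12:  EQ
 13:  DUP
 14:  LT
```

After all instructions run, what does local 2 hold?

-7

PUSH -15  -15
PUSH 12   -15 12
ADD       -3
PUSH -8   -3 -8
MUL       24
NEG       -24
PUSH 65   -24 65
ADD       41
PUSH -7   41 -7
STORE 2   41
DUP       41 41
EQ        1
DUP       1 1
LT        0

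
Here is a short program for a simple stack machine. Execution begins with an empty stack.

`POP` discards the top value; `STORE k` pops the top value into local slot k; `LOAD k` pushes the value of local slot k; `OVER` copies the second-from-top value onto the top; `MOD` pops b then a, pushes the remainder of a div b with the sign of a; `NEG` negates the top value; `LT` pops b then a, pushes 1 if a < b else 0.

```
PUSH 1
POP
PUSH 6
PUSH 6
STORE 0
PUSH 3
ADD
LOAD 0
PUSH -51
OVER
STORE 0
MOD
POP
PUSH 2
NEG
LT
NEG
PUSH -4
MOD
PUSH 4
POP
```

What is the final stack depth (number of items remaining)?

PUSH 1   : 1
POP      : (empty)
PUSH 6   : 6
PUSH 6   : 6 6
STORE 0  : 6
PUSH 3   : 6 3
ADD      : 9
LOAD 0   : 9 6
PUSH -51 : 9 6 -51
OVER     : 9 6 -51 6
STORE 0  : 9 6 -51
MOD      : 9 6
POP      : 9
PUSH 2   : 9 2
NEG      : 9 -2
LT       : 0
NEG      : 0
PUSH -4  : 0 -4
MOD      : 0
PUSH 4   : 0 4
POP      : 0

1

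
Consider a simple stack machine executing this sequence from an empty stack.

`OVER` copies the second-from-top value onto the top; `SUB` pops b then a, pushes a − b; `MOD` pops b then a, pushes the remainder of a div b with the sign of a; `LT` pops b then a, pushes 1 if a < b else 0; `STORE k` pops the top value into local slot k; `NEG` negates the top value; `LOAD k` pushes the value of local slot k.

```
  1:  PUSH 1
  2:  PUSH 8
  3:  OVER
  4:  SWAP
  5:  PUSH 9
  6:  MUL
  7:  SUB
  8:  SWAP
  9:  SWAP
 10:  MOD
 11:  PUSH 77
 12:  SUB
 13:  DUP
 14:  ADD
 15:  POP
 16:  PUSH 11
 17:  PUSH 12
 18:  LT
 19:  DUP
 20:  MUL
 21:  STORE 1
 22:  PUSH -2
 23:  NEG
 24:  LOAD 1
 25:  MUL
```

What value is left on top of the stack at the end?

2

PUSH 1  → [1]
PUSH 8  → [1, 8]
OVER    → [1, 8, 1]
SWAP    → [1, 1, 8]
PUSH 9  → [1, 1, 8, 9]
MUL     → [1, 1, 72]
SUB     → [1, -71]
SWAP    → [-71, 1]
SWAP    → [1, -71]
MOD     → [1]
PUSH 77 → [1, 77]
SUB     → [-76]
DUP     → [-76, -76]
ADD     → [-152]
POP     → []
PUSH 11 → [11]
PUSH 12 → [11, 12]
LT      → [1]
DUP     → [1, 1]
MUL     → [1]
STORE 1 → []
PUSH -2 → [-2]
NEG     → [2]
LOAD 1  → [2, 1]
MUL     → [2]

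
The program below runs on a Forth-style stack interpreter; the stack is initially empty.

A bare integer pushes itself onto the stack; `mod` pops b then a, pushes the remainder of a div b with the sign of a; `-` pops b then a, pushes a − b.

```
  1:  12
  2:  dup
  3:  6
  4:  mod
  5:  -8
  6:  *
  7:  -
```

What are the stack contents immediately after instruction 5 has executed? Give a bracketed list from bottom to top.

[12, 0, -8]

12  → 12
dup → 12 12
6   → 12 12 6
mod → 12 0
-8  → 12 0 -8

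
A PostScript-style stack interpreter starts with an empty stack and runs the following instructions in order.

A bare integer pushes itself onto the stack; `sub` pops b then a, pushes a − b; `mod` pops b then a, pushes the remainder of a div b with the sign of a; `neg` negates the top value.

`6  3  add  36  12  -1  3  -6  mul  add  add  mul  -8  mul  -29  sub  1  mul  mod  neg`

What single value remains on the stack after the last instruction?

6   → [6]
3   → [6, 3]
add → [9]
36  → [9, 36]
12  → [9, 36, 12]
-1  → [9, 36, 12, -1]
3   → [9, 36, 12, -1, 3]
-6  → [9, 36, 12, -1, 3, -6]
mul → [9, 36, 12, -1, -18]
add → [9, 36, 12, -19]
add → [9, 36, -7]
mul → [9, -252]
-8  → [9, -252, -8]
mul → [9, 2016]
-29 → [9, 2016, -29]
sub → [9, 2045]
1   → [9, 2045, 1]
mul → [9, 2045]
mod → [9]
neg → [-9]

-9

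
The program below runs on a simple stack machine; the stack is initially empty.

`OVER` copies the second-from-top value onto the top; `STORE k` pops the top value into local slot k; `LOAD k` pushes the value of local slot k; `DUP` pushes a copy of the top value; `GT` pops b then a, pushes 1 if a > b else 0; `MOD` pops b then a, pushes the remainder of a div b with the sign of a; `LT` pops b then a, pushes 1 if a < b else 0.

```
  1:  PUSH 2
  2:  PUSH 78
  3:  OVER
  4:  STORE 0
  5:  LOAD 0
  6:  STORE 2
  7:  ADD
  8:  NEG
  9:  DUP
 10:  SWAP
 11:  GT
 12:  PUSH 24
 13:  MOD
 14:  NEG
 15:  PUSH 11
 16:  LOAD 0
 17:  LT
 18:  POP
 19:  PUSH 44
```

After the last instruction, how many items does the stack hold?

PUSH 2  : [2]
PUSH 78 : [2, 78]
OVER    : [2, 78, 2]
STORE 0 : [2, 78]
LOAD 0  : [2, 78, 2]
STORE 2 : [2, 78]
ADD     : [80]
NEG     : [-80]
DUP     : [-80, -80]
SWAP    : [-80, -80]
GT      : [0]
PUSH 24 : [0, 24]
MOD     : [0]
NEG     : [0]
PUSH 11 : [0, 11]
LOAD 0  : [0, 11, 2]
LT      : [0, 0]
POP     : [0]
PUSH 44 : [0, 44]

2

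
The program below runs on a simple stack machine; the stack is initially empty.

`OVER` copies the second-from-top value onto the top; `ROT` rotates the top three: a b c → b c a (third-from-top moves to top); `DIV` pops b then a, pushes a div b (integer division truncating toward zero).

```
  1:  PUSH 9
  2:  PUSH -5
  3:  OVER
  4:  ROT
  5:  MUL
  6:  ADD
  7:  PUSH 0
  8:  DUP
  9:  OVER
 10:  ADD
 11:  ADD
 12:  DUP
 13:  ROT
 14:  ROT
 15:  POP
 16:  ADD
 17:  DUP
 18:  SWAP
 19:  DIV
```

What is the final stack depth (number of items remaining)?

PUSH 9   9
PUSH -5  9 -5
OVER     9 -5 9
ROT      -5 9 9
MUL      -5 81
ADD      76
PUSH 0   76 0
DUP      76 0 0
OVER     76 0 0 0
ADD      76 0 0
ADD      76 0
DUP      76 0 0
ROT      0 0 76
ROT      0 76 0
POP      0 76
ADD      76
DUP      76 76
SWAP     76 76
DIV      1

1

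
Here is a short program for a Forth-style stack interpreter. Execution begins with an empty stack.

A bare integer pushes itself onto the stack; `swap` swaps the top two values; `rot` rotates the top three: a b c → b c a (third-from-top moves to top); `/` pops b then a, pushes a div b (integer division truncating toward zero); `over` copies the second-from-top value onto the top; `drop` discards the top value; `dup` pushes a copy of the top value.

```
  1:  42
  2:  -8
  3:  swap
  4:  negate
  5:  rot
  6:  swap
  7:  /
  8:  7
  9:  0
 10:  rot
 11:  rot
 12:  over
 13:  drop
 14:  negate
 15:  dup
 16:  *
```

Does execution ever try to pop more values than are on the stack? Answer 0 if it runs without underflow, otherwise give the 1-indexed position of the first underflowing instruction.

42      42
-8      42 -8
swap    -8 42
negate  -8 -42
rot  — needs 3 operands, stack has 2 → underflow

5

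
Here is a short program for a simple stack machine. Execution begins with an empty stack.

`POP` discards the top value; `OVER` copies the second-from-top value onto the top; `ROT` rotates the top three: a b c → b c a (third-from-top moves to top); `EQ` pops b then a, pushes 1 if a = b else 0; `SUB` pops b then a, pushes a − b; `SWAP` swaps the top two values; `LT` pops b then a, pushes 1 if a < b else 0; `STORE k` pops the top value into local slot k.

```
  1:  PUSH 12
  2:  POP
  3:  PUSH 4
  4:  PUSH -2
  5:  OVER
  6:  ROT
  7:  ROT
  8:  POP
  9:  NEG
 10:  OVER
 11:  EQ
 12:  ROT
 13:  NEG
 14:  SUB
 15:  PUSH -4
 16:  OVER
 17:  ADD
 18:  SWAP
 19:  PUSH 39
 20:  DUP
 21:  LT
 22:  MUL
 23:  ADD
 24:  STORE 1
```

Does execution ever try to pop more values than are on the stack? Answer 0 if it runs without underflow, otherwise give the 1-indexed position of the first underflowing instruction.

PUSH 12 : 12
POP     : (empty)
PUSH 4  : 4
PUSH -2 : 4 -2
OVER    : 4 -2 4
ROT     : -2 4 4
ROT     : 4 4 -2
POP     : 4 4
NEG     : 4 -4
OVER    : 4 -4 4
EQ      : 4 0
ROT  — needs 3 operands, stack has 2 → underflow

12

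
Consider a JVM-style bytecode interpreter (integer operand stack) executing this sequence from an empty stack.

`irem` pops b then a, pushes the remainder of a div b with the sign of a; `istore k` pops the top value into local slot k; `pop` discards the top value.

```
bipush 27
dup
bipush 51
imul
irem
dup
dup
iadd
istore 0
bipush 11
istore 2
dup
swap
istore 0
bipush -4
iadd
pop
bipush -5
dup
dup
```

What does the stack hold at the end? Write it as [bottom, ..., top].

[-5, -5, -5]

bipush 27 -> [27]
dup       -> [27, 27]
bipush 51 -> [27, 27, 51]
imul      -> [27, 1377]
irem      -> [27]
dup       -> [27, 27]
dup       -> [27, 27, 27]
iadd      -> [27, 54]
istore 0  -> [27]
bipush 11 -> [27, 11]
istore 2  -> [27]
dup       -> [27, 27]
swap      -> [27, 27]
istore 0  -> [27]
bipush -4 -> [27, -4]
iadd      -> [23]
pop       -> []
bipush -5 -> [-5]
dup       -> [-5, -5]
dup       -> [-5, -5, -5]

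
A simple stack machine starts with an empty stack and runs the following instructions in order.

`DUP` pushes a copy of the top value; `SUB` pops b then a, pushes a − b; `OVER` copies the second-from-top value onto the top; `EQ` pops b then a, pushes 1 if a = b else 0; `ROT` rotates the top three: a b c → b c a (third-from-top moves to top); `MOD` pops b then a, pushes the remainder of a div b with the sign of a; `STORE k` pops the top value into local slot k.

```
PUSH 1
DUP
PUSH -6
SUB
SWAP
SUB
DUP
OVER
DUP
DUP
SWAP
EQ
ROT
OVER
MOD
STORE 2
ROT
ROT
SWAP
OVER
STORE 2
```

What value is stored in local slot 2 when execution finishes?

PUSH 1  : [1]
DUP     : [1, 1]
PUSH -6 : [1, 1, -6]
SUB     : [1, 7]
SWAP    : [7, 1]
SUB     : [6]
DUP     : [6, 6]
OVER    : [6, 6, 6]
DUP     : [6, 6, 6, 6]
DUP     : [6, 6, 6, 6, 6]
SWAP    : [6, 6, 6, 6, 6]
EQ      : [6, 6, 6, 1]
ROT     : [6, 6, 1, 6]
OVER    : [6, 6, 1, 6, 1]
MOD     : [6, 6, 1, 0]
STORE 2 : [6, 6, 1]
ROT     : [6, 1, 6]
ROT     : [1, 6, 6]
SWAP    : [1, 6, 6]
OVER    : [1, 6, 6, 6]
STORE 2 : [1, 6, 6]

6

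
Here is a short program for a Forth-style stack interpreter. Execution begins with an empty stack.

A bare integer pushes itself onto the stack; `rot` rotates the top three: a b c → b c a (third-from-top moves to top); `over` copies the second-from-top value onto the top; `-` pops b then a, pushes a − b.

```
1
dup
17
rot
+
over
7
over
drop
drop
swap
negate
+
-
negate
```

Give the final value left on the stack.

1      -> 1
dup    -> 1 1
17     -> 1 1 17
rot    -> 1 17 1
+      -> 1 18
over   -> 1 18 1
7      -> 1 18 1 7
over   -> 1 18 1 7 1
drop   -> 1 18 1 7
drop   -> 1 18 1
swap   -> 1 1 18
negate -> 1 1 -18
+      -> 1 -17
-      -> 18
negate -> -18

-18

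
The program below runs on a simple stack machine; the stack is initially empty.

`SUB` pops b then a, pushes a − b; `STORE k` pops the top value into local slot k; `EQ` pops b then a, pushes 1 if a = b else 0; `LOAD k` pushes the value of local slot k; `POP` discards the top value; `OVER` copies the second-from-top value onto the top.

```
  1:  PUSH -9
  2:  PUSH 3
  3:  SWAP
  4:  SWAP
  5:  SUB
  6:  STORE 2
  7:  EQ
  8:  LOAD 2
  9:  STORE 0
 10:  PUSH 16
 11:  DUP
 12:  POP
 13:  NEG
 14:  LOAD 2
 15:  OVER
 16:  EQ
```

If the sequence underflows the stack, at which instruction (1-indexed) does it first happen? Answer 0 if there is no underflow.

7

PUSH -9 -> -9
PUSH 3  -> -9 3
SWAP    -> 3 -9
SWAP    -> -9 3
SUB     -> -12
STORE 2 -> (empty)
EQ  — needs 2 operands, stack has 0 → underflow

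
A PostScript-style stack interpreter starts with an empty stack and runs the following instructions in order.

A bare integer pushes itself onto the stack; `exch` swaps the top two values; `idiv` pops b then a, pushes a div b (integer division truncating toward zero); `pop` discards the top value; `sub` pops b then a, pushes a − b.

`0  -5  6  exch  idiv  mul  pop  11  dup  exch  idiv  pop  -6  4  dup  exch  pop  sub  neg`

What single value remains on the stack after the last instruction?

10

0     0
-5    0 -5
6     0 -5 6
exch  0 6 -5
idiv  0 -1
mul   0
pop   (empty)
11    11
dup   11 11
exch  11 11
idiv  1
pop   (empty)
-6    -6
4     -6 4
dup   -6 4 4
exch  -6 4 4
pop   -6 4
sub   -10
neg   10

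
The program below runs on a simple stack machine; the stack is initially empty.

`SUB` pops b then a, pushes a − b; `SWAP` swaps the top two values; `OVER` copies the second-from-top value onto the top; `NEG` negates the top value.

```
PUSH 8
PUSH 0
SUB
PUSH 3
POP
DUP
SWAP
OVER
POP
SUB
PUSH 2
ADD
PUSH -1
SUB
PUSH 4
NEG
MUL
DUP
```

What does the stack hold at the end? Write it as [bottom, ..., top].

PUSH 8  -> 8
PUSH 0  -> 8 0
SUB     -> 8
PUSH 3  -> 8 3
POP     -> 8
DUP     -> 8 8
SWAP    -> 8 8
OVER    -> 8 8 8
POP     -> 8 8
SUB     -> 0
PUSH 2  -> 0 2
ADD     -> 2
PUSH -1 -> 2 -1
SUB     -> 3
PUSH 4  -> 3 4
NEG     -> 3 -4
MUL     -> -12
DUP     -> -12 -12

[-12, -12]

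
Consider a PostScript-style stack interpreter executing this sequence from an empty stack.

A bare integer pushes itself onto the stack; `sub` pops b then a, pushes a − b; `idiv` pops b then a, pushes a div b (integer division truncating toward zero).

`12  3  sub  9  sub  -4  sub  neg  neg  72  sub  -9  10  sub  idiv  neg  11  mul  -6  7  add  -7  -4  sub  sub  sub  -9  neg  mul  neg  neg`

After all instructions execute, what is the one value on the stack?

12   : [12]
3    : [12, 3]
sub  : [9]
9    : [9, 9]
sub  : [0]
-4   : [0, -4]
sub  : [4]
neg  : [-4]
neg  : [4]
72   : [4, 72]
sub  : [-68]
-9   : [-68, -9]
10   : [-68, -9, 10]
sub  : [-68, -19]
idiv : [3]
neg  : [-3]
11   : [-3, 11]
mul  : [-33]
-6   : [-33, -6]
7    : [-33, -6, 7]
add  : [-33, 1]
-7   : [-33, 1, -7]
-4   : [-33, 1, -7, -4]
sub  : [-33, 1, -3]
sub  : [-33, 4]
sub  : [-37]
-9   : [-37, -9]
neg  : [-37, 9]
mul  : [-333]
neg  : [333]
neg  : [-333]

-333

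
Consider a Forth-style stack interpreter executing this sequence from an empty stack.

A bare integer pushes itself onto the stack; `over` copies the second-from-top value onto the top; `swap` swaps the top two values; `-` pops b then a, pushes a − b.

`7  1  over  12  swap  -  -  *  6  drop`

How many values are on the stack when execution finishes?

7    : 7
1    : 7 1
over : 7 1 7
12   : 7 1 7 12
swap : 7 1 12 7
-    : 7 1 5
-    : 7 -4
*    : -28
6    : -28 6
drop : -28

1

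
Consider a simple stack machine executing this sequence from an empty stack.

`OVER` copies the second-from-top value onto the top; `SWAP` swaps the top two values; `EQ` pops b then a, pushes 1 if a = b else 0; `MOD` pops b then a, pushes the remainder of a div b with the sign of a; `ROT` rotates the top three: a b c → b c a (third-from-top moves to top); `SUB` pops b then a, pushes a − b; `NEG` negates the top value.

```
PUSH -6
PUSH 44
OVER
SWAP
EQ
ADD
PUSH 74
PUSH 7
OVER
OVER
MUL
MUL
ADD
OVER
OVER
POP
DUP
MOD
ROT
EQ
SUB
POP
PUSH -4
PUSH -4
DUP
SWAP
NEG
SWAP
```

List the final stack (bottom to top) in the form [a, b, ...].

[-4, 4, -4]

PUSH -6 -> -6
PUSH 44 -> -6 44
OVER    -> -6 44 -6
SWAP    -> -6 -6 44
EQ      -> -6 0
ADD     -> -6
PUSH 74 -> -6 74
PUSH 7  -> -6 74 7
OVER    -> -6 74 7 74
OVER    -> -6 74 7 74 7
MUL     -> -6 74 7 518
MUL     -> -6 74 3626
ADD     -> -6 3700
OVER    -> -6 3700 -6
OVER    -> -6 3700 -6 3700
POP     -> -6 3700 -6
DUP     -> -6 3700 -6 -6
MOD     -> -6 3700 0
ROT     -> 3700 0 -6
EQ      -> 3700 0
SUB     -> 3700
POP     -> (empty)
PUSH -4 -> -4
PUSH -4 -> -4 -4
DUP     -> -4 -4 -4
SWAP    -> -4 -4 -4
NEG     -> -4 -4 4
SWAP    -> -4 4 -4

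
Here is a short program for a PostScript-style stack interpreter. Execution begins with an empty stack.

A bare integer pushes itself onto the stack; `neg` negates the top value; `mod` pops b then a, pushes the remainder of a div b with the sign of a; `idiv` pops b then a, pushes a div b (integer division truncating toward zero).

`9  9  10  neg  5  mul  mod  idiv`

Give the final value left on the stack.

1

9    : 9
9    : 9 9
10   : 9 9 10
neg  : 9 9 -10
5    : 9 9 -10 5
mul  : 9 9 -50
mod  : 9 9
idiv : 1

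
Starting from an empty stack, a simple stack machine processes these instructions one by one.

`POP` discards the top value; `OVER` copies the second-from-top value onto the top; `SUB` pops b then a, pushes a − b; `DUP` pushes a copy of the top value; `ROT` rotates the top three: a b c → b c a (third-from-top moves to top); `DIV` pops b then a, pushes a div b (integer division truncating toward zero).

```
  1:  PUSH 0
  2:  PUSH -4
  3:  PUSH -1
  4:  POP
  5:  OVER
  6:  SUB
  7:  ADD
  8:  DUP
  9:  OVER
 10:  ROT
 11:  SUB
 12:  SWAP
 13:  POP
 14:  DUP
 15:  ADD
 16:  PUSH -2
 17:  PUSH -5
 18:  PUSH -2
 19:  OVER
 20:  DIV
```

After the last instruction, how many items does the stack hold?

4

PUSH 0  : 0
PUSH -4 : 0 -4
PUSH -1 : 0 -4 -1
POP     : 0 -4
OVER    : 0 -4 0
SUB     : 0 -4
ADD     : -4
DUP     : -4 -4
OVER    : -4 -4 -4
ROT     : -4 -4 -4
SUB     : -4 0
SWAP    : 0 -4
POP     : 0
DUP     : 0 0
ADD     : 0
PUSH -2 : 0 -2
PUSH -5 : 0 -2 -5
PUSH -2 : 0 -2 -5 -2
OVER    : 0 -2 -5 -2 -5
DIV     : 0 -2 -5 0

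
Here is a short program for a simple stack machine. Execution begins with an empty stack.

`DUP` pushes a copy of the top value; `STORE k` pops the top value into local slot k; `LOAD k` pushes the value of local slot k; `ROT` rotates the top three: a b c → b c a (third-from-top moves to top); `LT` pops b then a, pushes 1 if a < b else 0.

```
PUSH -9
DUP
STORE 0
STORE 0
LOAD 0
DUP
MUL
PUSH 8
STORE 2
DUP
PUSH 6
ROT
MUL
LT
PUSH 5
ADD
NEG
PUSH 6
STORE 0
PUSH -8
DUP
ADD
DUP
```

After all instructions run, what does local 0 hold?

6

PUSH -9  -9
DUP      -9 -9
STORE 0  -9
STORE 0  (empty)
LOAD 0   -9
DUP      -9 -9
MUL      81
PUSH 8   81 8
STORE 2  81
DUP      81 81
PUSH 6   81 81 6
ROT      81 6 81
MUL      81 486
LT       1
PUSH 5   1 5
ADD      6
NEG      -6
PUSH 6   -6 6
STORE 0  -6
PUSH -8  -6 -8
DUP      -6 -8 -8
ADD      -6 -16
DUP      -6 -16 -16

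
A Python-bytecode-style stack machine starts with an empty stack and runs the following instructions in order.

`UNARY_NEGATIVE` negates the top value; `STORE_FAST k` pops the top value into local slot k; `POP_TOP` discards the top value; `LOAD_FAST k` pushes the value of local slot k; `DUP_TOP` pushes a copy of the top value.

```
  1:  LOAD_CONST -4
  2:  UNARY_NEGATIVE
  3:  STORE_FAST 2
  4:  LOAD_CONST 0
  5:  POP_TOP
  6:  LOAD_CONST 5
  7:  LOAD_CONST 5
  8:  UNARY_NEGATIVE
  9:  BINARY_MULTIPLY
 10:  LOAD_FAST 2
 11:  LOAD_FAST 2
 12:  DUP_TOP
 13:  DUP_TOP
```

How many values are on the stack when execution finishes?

5

LOAD_CONST -4    [-4]
UNARY_NEGATIVE   [4]
STORE_FAST 2     []
LOAD_CONST 0     [0]
POP_TOP          []
LOAD_CONST 5     [5]
LOAD_CONST 5     [5, 5]
UNARY_NEGATIVE   [5, -5]
BINARY_MULTIPLY  [-25]
LOAD_FAST 2      [-25, 4]
LOAD_FAST 2      [-25, 4, 4]
DUP_TOP          [-25, 4, 4, 4]
DUP_TOP          [-25, 4, 4, 4, 4]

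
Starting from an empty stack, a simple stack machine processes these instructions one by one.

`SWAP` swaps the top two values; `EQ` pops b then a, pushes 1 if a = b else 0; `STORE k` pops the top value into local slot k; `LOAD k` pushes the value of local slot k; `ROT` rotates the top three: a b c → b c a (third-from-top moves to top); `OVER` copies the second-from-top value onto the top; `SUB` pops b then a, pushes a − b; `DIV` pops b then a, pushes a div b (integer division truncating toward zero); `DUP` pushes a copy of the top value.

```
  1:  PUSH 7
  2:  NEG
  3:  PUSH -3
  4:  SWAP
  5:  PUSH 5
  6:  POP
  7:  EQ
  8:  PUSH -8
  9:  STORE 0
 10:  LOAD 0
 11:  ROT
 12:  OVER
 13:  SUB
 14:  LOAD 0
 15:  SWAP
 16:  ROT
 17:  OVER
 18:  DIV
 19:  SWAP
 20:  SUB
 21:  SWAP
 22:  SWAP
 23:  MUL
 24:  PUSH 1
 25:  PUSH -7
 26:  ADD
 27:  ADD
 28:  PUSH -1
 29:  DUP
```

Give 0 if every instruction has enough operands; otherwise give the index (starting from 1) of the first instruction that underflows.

PUSH 7  -> 7
NEG     -> -7
PUSH -3 -> -7 -3
SWAP    -> -3 -7
PUSH 5  -> -3 -7 5
POP     -> -3 -7
EQ      -> 0
PUSH -8 -> 0 -8
STORE 0 -> 0
LOAD 0  -> 0 -8
ROT  — needs 3 operands, stack has 2 → underflow

11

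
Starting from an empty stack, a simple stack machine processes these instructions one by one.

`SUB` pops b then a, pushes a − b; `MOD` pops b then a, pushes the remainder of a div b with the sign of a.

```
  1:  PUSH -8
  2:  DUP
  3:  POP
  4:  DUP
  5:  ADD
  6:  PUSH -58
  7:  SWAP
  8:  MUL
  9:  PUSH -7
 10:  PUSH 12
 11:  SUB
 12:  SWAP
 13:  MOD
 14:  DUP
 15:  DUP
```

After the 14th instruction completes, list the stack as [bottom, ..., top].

[-19, -19]

PUSH -8   -8
DUP       -8 -8
POP       -8
DUP       -8 -8
ADD       -16
PUSH -58  -16 -58
SWAP      -58 -16
MUL       928
PUSH -7   928 -7
PUSH 12   928 -7 12
SUB       928 -19
SWAP      -19 928
MOD       -19
DUP       -19 -19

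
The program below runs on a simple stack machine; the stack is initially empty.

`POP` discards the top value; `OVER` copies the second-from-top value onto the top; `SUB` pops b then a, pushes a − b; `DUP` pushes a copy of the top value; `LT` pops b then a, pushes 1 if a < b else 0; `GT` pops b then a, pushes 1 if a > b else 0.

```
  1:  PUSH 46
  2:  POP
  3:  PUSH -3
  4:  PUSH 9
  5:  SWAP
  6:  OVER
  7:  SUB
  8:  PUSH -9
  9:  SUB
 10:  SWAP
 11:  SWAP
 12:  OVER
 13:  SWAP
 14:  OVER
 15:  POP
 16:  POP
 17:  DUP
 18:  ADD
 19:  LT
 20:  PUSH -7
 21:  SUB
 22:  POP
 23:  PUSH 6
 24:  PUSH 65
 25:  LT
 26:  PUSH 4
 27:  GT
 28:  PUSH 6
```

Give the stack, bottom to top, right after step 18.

PUSH 46 : [46]
POP     : []
PUSH -3 : [-3]
PUSH 9  : [-3, 9]
SWAP    : [9, -3]
OVER    : [9, -3, 9]
SUB     : [9, -12]
PUSH -9 : [9, -12, -9]
SUB     : [9, -3]
SWAP    : [-3, 9]
SWAP    : [9, -3]
OVER    : [9, -3, 9]
SWAP    : [9, 9, -3]
OVER    : [9, 9, -3, 9]
POP     : [9, 9, -3]
POP     : [9, 9]
DUP     : [9, 9, 9]
ADD     : [9, 18]

[9, 18]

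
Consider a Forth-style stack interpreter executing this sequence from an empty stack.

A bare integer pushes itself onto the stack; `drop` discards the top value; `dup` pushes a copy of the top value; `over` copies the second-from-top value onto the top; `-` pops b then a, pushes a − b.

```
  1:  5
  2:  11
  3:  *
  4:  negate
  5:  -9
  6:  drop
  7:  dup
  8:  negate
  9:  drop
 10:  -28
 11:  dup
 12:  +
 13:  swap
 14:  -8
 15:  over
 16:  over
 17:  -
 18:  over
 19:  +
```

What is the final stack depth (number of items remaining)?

4

5      → 5
11     → 5 11
*      → 55
negate → -55
-9     → -55 -9
drop   → -55
dup    → -55 -55
negate → -55 55
drop   → -55
-28    → -55 -28
dup    → -55 -28 -28
+      → -55 -56
swap   → -56 -55
-8     → -56 -55 -8
over   → -56 -55 -8 -55
over   → -56 -55 -8 -55 -8
-      → -56 -55 -8 -47
over   → -56 -55 -8 -47 -8
+      → -56 -55 -8 -55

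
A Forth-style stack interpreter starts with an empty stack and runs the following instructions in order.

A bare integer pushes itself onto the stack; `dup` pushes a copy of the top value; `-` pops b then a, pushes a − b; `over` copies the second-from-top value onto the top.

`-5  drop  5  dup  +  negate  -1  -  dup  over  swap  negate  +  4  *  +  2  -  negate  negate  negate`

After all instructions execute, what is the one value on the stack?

11

-5      -5
drop    (empty)
5       5
dup     5 5
+       10
negate  -10
-1      -10 -1
-       -9
dup     -9 -9
over    -9 -9 -9
swap    -9 -9 -9
negate  -9 -9 9
+       -9 0
4       -9 0 4
*       -9 0
+       -9
2       -9 2
-       -11
negate  11
negate  -11
negate  11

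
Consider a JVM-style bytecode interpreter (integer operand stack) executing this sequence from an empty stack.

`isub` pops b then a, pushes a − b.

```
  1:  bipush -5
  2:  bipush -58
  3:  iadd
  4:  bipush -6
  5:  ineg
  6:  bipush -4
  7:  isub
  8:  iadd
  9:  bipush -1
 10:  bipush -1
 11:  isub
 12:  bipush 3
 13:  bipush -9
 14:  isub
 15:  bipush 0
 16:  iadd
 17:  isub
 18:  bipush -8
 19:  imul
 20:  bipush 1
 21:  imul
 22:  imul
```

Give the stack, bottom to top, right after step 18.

[-53, -12, -8]

bipush -5  : -5
bipush -58 : -5 -58
iadd       : -63
bipush -6  : -63 -6
ineg       : -63 6
bipush -4  : -63 6 -4
isub       : -63 10
iadd       : -53
bipush -1  : -53 -1
bipush -1  : -53 -1 -1
isub       : -53 0
bipush 3   : -53 0 3
bipush -9  : -53 0 3 -9
isub       : -53 0 12
bipush 0   : -53 0 12 0
iadd       : -53 0 12
isub       : -53 -12
bipush -8  : -53 -12 -8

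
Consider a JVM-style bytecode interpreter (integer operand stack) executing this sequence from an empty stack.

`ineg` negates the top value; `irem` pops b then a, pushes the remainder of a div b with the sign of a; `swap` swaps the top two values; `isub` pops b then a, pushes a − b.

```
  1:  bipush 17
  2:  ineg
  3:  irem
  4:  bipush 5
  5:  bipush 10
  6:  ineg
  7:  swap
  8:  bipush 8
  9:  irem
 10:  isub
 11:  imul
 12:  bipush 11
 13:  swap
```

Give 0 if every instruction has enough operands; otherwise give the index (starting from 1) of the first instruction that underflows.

bipush 17 : [17]
ineg      : [-17]
irem  — needs 2 operands, stack has 1 → underflow

3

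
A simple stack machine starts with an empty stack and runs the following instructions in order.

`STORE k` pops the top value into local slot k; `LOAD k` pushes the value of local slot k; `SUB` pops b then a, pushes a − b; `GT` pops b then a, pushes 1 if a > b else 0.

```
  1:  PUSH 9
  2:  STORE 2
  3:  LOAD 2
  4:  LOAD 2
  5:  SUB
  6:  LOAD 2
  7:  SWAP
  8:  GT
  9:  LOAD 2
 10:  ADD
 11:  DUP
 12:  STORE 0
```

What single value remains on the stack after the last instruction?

PUSH 9  -> [9]
STORE 2 -> []
LOAD 2  -> [9]
LOAD 2  -> [9, 9]
SUB     -> [0]
LOAD 2  -> [0, 9]
SWAP    -> [9, 0]
GT      -> [1]
LOAD 2  -> [1, 9]
ADD     -> [10]
DUP     -> [10, 10]
STORE 0 -> [10]

10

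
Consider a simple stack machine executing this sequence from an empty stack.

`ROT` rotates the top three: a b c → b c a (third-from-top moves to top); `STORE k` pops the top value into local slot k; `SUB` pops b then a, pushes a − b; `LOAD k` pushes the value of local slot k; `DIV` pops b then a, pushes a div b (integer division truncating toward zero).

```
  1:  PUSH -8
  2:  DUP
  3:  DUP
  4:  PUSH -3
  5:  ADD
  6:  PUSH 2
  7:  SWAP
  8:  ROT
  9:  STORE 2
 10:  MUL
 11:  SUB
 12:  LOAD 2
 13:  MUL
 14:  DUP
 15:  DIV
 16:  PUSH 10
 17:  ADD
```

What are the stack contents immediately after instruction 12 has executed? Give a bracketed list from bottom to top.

[14, -8]

PUSH -8  -8
DUP      -8 -8
DUP      -8 -8 -8
PUSH -3  -8 -8 -8 -3
ADD      -8 -8 -11
PUSH 2   -8 -8 -11 2
SWAP     -8 -8 2 -11
ROT      -8 2 -11 -8
STORE 2  -8 2 -11
MUL      -8 -22
SUB      14
LOAD 2   14 -8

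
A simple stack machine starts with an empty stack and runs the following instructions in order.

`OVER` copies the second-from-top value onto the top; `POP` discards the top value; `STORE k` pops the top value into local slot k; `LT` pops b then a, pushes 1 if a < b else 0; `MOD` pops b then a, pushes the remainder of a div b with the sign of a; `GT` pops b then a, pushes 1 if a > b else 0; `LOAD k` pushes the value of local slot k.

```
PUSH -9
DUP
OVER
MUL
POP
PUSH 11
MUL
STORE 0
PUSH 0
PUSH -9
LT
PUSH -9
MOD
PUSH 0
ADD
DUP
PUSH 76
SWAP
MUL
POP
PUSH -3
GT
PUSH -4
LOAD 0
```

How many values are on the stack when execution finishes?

PUSH -9 -> -9
DUP     -> -9 -9
OVER    -> -9 -9 -9
MUL     -> -9 81
POP     -> -9
PUSH 11 -> -9 11
MUL     -> -99
STORE 0 -> (empty)
PUSH 0  -> 0
PUSH -9 -> 0 -9
LT      -> 0
PUSH -9 -> 0 -9
MOD     -> 0
PUSH 0  -> 0 0
ADD     -> 0
DUP     -> 0 0
PUSH 76 -> 0 0 76
SWAP    -> 0 76 0
MUL     -> 0 0
POP     -> 0
PUSH -3 -> 0 -3
GT      -> 1
PUSH -4 -> 1 -4
LOAD 0  -> 1 -4 -99

3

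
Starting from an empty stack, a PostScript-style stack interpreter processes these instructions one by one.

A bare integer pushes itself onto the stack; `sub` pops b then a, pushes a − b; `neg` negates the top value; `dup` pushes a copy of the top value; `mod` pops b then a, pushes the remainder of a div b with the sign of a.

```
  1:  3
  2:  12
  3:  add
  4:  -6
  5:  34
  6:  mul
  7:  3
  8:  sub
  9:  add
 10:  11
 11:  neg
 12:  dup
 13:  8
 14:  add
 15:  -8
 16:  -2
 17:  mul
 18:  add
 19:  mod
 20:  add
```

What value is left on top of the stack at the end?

3   : 3
12  : 3 12
add : 15
-6  : 15 -6
34  : 15 -6 34
mul : 15 -204
3   : 15 -204 3
sub : 15 -207
add : -192
11  : -192 11
neg : -192 -11
dup : -192 -11 -11
8   : -192 -11 -11 8
add : -192 -11 -3
-8  : -192 -11 -3 -8
-2  : -192 -11 -3 -8 -2
mul : -192 -11 -3 16
add : -192 -11 13
mod : -192 -11
add : -203

-203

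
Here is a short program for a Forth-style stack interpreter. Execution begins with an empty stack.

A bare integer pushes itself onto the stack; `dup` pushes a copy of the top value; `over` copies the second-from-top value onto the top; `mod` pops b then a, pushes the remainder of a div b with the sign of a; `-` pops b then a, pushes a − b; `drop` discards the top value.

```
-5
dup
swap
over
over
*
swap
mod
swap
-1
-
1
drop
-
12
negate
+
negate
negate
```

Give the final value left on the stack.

-5     -> [-5]
dup    -> [-5, -5]
swap   -> [-5, -5]
over   -> [-5, -5, -5]
over   -> [-5, -5, -5, -5]
*      -> [-5, -5, 25]
swap   -> [-5, 25, -5]
mod    -> [-5, 0]
swap   -> [0, -5]
-1     -> [0, -5, -1]
-      -> [0, -4]
1      -> [0, -4, 1]
drop   -> [0, -4]
-      -> [4]
12     -> [4, 12]
negate -> [4, -12]
+      -> [-8]
negate -> [8]
negate -> [-8]

-8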